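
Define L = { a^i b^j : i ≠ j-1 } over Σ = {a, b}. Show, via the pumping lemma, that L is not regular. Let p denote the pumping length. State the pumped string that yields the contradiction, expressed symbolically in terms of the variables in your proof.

Suppose for contradiction that L is regular, and let p be the pumping length.
Choose w = a^p b^{p+p!+1}. Since p ≠ (p+p!+1)-1 = p+p!, w ∈ L; and |w| ≥ p.
Write w = xyz as guaranteed by the lemma, with |xy| ≤ p and |y| ≥ 1.
Since the first p symbols of w are all a's and |xy| ≤ p, y lies entirely in the leading a-block: y = a^k for some k with 1 ≤ k ≤ p.
Since 1 ≤ k ≤ p, k divides p!; set t = 1 + p!/k. Then xy^t z has p + (p!/k)·k = p + p! copies of a. Now the a-count is p+p! and (b-count)-1 = (p+p!+1)-1 = p+p!, so i ≠ j-1 fails. So xy^t z = a^{p+p!} b^{p+p!+1} ∉ L.
This contradicts the pumping lemma, so L is not regular.

a^{p+p!} b^{p+p!+1}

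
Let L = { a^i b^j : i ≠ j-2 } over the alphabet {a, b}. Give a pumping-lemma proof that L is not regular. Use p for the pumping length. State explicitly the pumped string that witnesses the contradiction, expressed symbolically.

a^{p+p!} b^{p+p!+2}

Assume L is regular; let p be its pumping constant.
Choose w = a^p b^{p+p!+2}. Since p ≠ (p+p!+2)-2 = p+p!, w ∈ L; and |w| ≥ p.
The pumping lemma gives a decomposition w = xyz where |xy| ≤ p and |y| ≥ 1.
The first p characters of w are a's, so xy (and hence y) consists only of a's. Write y = a^k, 1 ≤ k ≤ p.
Since 1 ≤ k ≤ p, k divides p!; set t = 1 + p!/k. Then xy^t z has p + (p!/k)·k = p + p! copies of a. Now the a-count is p+p! and (b-count)-2 = (p+p!+2)-2 = p+p!, so i ≠ j-2 fails. So xy^t z = a^{p+p!} b^{p+p!+2} ∉ L.
This contradicts the pumping lemma, so L is not regular.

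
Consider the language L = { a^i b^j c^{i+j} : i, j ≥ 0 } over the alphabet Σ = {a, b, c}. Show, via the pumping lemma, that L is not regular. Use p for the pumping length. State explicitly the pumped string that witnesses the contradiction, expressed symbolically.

a^{p+k} b^p c^{2p}

Assume L is regular. Let p be the pumping length given by the pumping lemma.
Take w = a^p b^p c^{2p} ∈ L (with i=j=p, i+j=2p), |w| = 4p ≥ p.
By the pumping lemma, w = xyz with |xy| ≤ p and |y| ≥ 1.
Because |xy| ≤ p and w begins with p copies of a, we have y = a^k with 1 ≤ k ≤ p.
Consider xy^2z = a^{p+k} b^p c^{2p}. Now the a- and b-counts sum to 2p+k, but the c-count is 2p ≠ 2p+k. So xy^2z ∉ L.
This contradicts the pumping lemma, so L is not regular.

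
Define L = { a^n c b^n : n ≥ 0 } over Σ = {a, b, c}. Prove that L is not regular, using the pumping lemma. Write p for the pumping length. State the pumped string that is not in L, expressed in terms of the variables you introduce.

a^{p+k} c b^p

Toward a contradiction, assume L is regular with pumping length p.
Take w = a^p c b^p ∈ L with |w| = 2p+1 ≥ p.
The pumping lemma gives a decomposition w = xyz where |xy| ≤ p and y is nonempty.
The first p characters of w are a's, so xy (and hence y) consists only of a's. Write y = a^k, 1 ≤ k ≤ p.
Pump with i = 2: xy^2z = a^{p+k} c b^p, which would require p+k = p. But k ≥ 1, so xy^2z ∉ L.
This contradicts the pumping lemma, so L is not regular.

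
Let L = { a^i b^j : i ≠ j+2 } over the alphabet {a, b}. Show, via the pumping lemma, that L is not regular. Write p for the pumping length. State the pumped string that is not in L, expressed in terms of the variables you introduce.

a^{p+p!} b^{p+p!-2}

Assume L is regular. Let p be the pumping length given by the pumping lemma.
Choose w = a^p b^{p+p!-2}. Since p ≠ (p+p!-2)+2 = p+p!, w ∈ L; and |w| ≥ p.
Write w = xyz as guaranteed by the lemma, with |xy| ≤ p and |y| > 0.
The first p characters of w are a's, so xy (and hence y) consists only of a's. Write y = a^k, 1 ≤ k ≤ p.
Since 1 ≤ k ≤ p, k divides p!; set t = 1 + p!/k. Then xy^t z has p + (p!/k)·k = p + p! copies of a. Now the a-count is p+p! and (b-count)+2 = (p+p!-2)+2 = p+p!, so i ≠ j+2 fails. So xy^t z = a^{p+p!} b^{p+p!-2} ∉ L.
This contradicts the pumping lemma, so L is not regular.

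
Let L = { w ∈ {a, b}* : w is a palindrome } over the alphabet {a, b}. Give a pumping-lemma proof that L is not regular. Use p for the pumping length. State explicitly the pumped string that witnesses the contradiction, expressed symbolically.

Suppose for contradiction that L is regular, and let p be the pumping length.
Take w = a^p b a^p, a palindrome of length 2p+1 ≥ p.
By the pumping lemma, w = xyz with |xy| ≤ p and |y| > 0.
Because |xy| ≤ p and w begins with p copies of a, we have y = a^k with 1 ≤ k ≤ p.
Pump with i = 2: xy^2z = a^{p+k} b a^p. Its reverse is a^p b a^{p+k}, which differs from xy^2z since k ≥ 1. So xy^2z is not a palindrome and xy^2z ∉ L.
Contradiction. Therefore L is not regular.

a^{p+k} b a^p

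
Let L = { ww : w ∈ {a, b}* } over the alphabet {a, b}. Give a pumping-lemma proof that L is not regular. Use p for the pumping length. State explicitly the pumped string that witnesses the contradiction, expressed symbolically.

Assume L is regular; let p be its pumping constant.
Take w = a^p b^p a^p b^p = uu where u = a^pb^p; then w ∈ L and |w| = 4p ≥ p.
The pumping lemma gives a decomposition w = xyz where |xy| ≤ p and |y| ≥ 1.
Because |xy| ≤ p and w begins with p copies of a, we have y = a^k with 1 ≤ k ≤ p.
Pump with i = 2: xy^2z = a^{p+k} b^p a^p b^p, of length 4p+k. Suppose this equals vv. The string starts with a and ends with b, so v does too; thus the boundary between the two copies of v is a b→a transition. There is exactly one such transition, at position 2p+k, so |v| = 2p+k and |vv| = 4p+2k ≠ 4p+k since k ≥ 1. So xy^2z ∉ L.
Contradiction. Therefore L is not regular.

a^{p+k} b^p a^p b^p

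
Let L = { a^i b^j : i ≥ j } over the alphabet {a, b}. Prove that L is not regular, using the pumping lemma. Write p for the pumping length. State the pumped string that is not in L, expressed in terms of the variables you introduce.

Assume L is regular; let p be its pumping constant.
Choose w = a^p b^p ∈ L, with |w| = 2p ≥ p.
The pumping lemma gives a decomposition w = xyz where |xy| ≤ p and |y| ≥ 1.
Since the first p symbols of w are all a's and |xy| ≤ p, y lies entirely in the leading a-block: y = a^k for some k with 1 ≤ k ≤ p.
Consider xy^0z = xz = a^{p-k} b^p. Since k ≥ 1, the a-count p-k is less than p, so i ≥ j fails; thus xz ∉ L.
This contradicts the pumping lemma, so L is not regular.

a^{p-k} b^p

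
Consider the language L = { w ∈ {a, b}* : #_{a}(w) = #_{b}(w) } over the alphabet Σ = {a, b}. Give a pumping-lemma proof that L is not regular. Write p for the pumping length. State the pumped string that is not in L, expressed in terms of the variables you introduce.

a^{p+k} b^p

Assume L is regular. Let p be the pumping length given by the pumping lemma.
Choose w = a^p b^p ∈ L with |w| = 2p ≥ p.
Write w = xyz as guaranteed by the lemma, with |xy| ≤ p and y is nonempty.
The first p characters of w are a's, so xy (and hence y) consists only of a's. Write y = a^k, 1 ≤ k ≤ p.
Pump with i = 2: xy^2z = a^{p+k} b^p has p+k occurrences of a but only p of b. Since k ≥ 1 the counts differ, so xy^2z ∉ L.
Contradiction. Therefore L is not regular.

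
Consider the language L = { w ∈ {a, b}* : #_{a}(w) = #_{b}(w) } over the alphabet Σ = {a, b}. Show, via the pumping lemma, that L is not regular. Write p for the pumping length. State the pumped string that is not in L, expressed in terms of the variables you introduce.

Suppose for contradiction that L is regular, and let p be the pumping length.
Choose w = a^p b^p ∈ L with |w| = 2p ≥ p.
Write w = xyz as guaranteed by the lemma, with |xy| ≤ p and y is nonempty.
Because |xy| ≤ p and w begins with p copies of a, we have y = a^k with 1 ≤ k ≤ p.
Pump with i = 2: xy^2z = a^{p+k} b^p has p+k occurrences of a but only p of b. Since k ≥ 1 the counts differ, so xy^2z ∉ L.
This is a contradiction; hence L is not regular.

a^{p+k} b^p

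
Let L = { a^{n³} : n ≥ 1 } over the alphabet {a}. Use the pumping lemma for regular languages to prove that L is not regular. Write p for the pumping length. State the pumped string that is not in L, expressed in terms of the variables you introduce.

Suppose for contradiction that L is regular, and let p be the pumping length.
Take w = a^{p³} ∈ L with |w| = p³ ≥ p.
By the pumping lemma, w = xyz with |xy| ≤ p and y is nonempty.
Then y = a^k for some k with 1 ≤ k ≤ p.
Pump with i = 2: xy^2z = a^{p³+k}. Since 1 ≤ k ≤ p, p³ < p³+k ≤ p³+p < p³+3p²+3p+1 = (p+1)³, so p³+k is not a perfect cube. So xy^2z ∉ L.
This contradicts the pumping lemma, so L is not regular.

a^{p³+k}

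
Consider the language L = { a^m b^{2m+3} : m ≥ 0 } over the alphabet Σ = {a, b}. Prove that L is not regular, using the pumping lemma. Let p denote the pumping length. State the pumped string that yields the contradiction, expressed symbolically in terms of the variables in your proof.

a^{p+k} b^{2p+3}

Suppose for contradiction that L is regular, and let p be the pumping length.
Take w = a^p b^{2p+3}. Then w ∈ L and |w| = 3p+3 ≥ p.
By the pumping lemma, w = xyz with |xy| ≤ p and y is nonempty.
Because |xy| ≤ p and w begins with p copies of a, we have y = a^k with 1 ≤ k ≤ p.
Pump with i = 2: xy^2z = a^{p+k} b^{2p+3}. For this to lie in L we would need 2p+3 = 2(p+k)+3, which forces k = 0. But k ≥ 1, so xy^2z ∉ L.
Contradiction. Therefore L is not regular.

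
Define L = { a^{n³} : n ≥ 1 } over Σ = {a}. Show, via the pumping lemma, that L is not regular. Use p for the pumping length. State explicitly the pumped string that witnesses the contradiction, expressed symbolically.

Assume L is regular. Let p be the pumping length given by the pumping lemma.
Take w = a^{p³} ∈ L with |w| = p³ ≥ p.
By the pumping lemma, w = xyz with |xy| ≤ p and |y| ≥ 1.
Then y = a^k for some k with 1 ≤ k ≤ p.
Pump with i = 2: xy^2z = a^{p³+k}. Since 1 ≤ k ≤ p, p³ < p³+k ≤ p³+p < p³+3p²+3p+1 = (p+1)³, so p³+k is not a perfect cube. So xy^2z ∉ L.
Contradiction. Therefore L is not regular.

a^{p³+k}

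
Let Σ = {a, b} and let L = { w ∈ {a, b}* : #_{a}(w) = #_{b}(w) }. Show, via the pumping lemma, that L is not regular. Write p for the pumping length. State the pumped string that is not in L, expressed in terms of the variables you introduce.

a^{p+k} b^p

Assume L is regular. Let p be the pumping length given by the pumping lemma.
Choose w = a^p b^p ∈ L with |w| = 2p ≥ p.
Write w = xyz as guaranteed by the lemma, with |xy| ≤ p and |y| > 0.
The first p characters of w are a's, so xy (and hence y) consists only of a's. Write y = a^k, 1 ≤ k ≤ p.
Pump with i = 2: xy^2z = a^{p+k} b^p has p+k occurrences of a but only p of b. Since k ≥ 1 the counts differ, so xy^2z ∉ L.
Contradiction. Therefore L is not regular.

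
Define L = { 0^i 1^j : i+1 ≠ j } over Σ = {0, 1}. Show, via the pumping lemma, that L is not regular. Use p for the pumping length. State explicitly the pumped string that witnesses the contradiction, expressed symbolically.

0^{p+p!} 1^{p+p!+1}

Toward a contradiction, assume L is regular with pumping length p.
Choose w = 0^p 1^{p+p!+1}. Since p ≠ (p+p!+1)-1 = p+p!, w ∈ L; and |w| ≥ p.
Write w = xyz as guaranteed by the lemma, with |xy| ≤ p and |y| ≥ 1.
Because |xy| ≤ p and w begins with p copies of 0, we have y = 0^k with 1 ≤ k ≤ p.
Since 1 ≤ k ≤ p, k divides p!; set t = 1 + p!/k. Then xy^t z has p + (p!/k)·k = p + p! copies of 0. Now the 0-count is p+p! and (1-count)-1 = (p+p!+1)-1 = p+p!, so i+1 ≠ j fails. So xy^t z = 0^{p+p!} 1^{p+p!+1} ∉ L.
This contradicts the pumping lemma, so L is not regular.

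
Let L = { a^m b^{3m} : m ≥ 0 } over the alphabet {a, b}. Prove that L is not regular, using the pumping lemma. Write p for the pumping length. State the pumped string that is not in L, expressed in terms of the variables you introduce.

a^{p+k} b^{3p}

Toward a contradiction, assume L is regular with pumping length p.
Choose w = a^p b^{3p}, which is in L with |w| = 4p ≥ p.
By the pumping lemma, w = xyz with |xy| ≤ p and |y| ≥ 1.
Since the first p symbols of w are all a's and |xy| ≤ p, y lies entirely in the leading a-block: y = a^k for some k with 1 ≤ k ≤ p.
Pump with i = 2: xy^2z = a^{p+k} b^{3p}. For this to lie in L we would need 3p = 3(p+k), which forces k = 0. But k ≥ 1, so xy^2z ∉ L.
This contradicts the pumping lemma, so L is not regular.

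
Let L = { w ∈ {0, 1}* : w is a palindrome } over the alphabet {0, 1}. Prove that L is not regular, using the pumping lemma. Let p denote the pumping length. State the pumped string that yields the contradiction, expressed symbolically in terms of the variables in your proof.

Toward a contradiction, assume L is regular with pumping length p.
Take w = 0^p 1 0^p, a palindrome of length 2p+1 ≥ p.
By the pumping lemma, w = xyz with |xy| ≤ p and |y| > 0.
Because |xy| ≤ p and w begins with p copies of 0, we have y = 0^k with 1 ≤ k ≤ p.
Pump with i = 2: xy^2z = 0^{p+k} 1 0^p. Its reverse is 0^p 1 0^{p+k}, which differs from xy^2z since k ≥ 1. So xy^2z is not a palindrome and xy^2z ∉ L.
Contradiction. Therefore L is not regular.

0^{p+k} 1 0^p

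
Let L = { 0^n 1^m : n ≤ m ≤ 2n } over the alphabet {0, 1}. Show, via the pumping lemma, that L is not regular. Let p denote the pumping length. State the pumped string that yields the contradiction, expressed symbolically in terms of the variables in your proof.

Assume L is regular. Let p be the pumping length given by the pumping lemma.
Take w = 0^p 1^p ∈ L (since p ≤ p ≤ 2p), with |w| = 2p ≥ p.
The pumping lemma gives a decomposition w = xyz where |xy| ≤ p and |y| ≥ 1.
The first p characters of w are 0's, so xy (and hence y) consists only of 0's. Write y = 0^k, 1 ≤ k ≤ p.
Pump with i = 2: xy^2z = 0^{p+k} 1^p. Now n = p+k > p = m, so the condition n ≤ m fails. Thus xy^2z ∉ L.
This is a contradiction; hence L is not regular.

0^{p+k} 1^p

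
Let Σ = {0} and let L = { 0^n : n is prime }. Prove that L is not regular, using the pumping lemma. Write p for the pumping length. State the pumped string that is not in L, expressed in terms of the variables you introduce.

0^{q(1+k)}

Suppose for contradiction that L is regular, and let p be the pumping length.
Let q be a prime with q ≥ p+2 (infinitely many primes exist), and take w = 0^q ∈ L with |w| = q ≥ p.
By the pumping lemma, w = xyz with |xy| ≤ p and |y| > 0.
Then y = 0^k for some k with 1 ≤ k ≤ p.
Since 1 ≤ k ≤ p, |xz| = q-k. Pump with i = q+1: |xy^{q+1}z| = (q-k)+(q+1)k = q+qk = q(1+k), which is composite (both factors ≥ 2). So xy^{q+1}z = 0^{q(1+k)} ∉ L.
This contradicts the pumping lemma, so L is not regular.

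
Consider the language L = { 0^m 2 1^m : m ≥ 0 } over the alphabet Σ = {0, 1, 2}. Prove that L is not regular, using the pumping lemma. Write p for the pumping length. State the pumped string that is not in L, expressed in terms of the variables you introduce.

Assume L is regular; let p be its pumping constant.
Take w = 0^p 2 1^p ∈ L with |w| = 2p+1 ≥ p.
The pumping lemma gives a decomposition w = xyz where |xy| ≤ p and |y| ≥ 1.
Since the first p symbols of w are all 0's and |xy| ≤ p, y lies entirely in the leading 0-block: y = 0^k for some k with 1 ≤ k ≤ p.
Pump with i = 2: xy^2z = 0^{p+k} 2 1^p, which would require p+k = p. But k ≥ 1, so xy^2z ∉ L.
This contradicts the pumping lemma, so L is not regular.

0^{p+k} 2 1^p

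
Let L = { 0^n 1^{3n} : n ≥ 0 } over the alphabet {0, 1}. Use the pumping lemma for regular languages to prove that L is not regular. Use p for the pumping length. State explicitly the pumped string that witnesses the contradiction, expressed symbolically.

0^{p+k} 1^{3p}

Assume L is regular. Let p be the pumping length given by the pumping lemma.
Choose w = 0^p 1^{3p}, which is in L with |w| = 4p ≥ p.
The pumping lemma gives a decomposition w = xyz where |xy| ≤ p and |y| > 0.
Because |xy| ≤ p and w begins with p copies of 0, we have y = 0^k with 1 ≤ k ≤ p.
Pump with i = 2: xy^2z = 0^{p+k} 1^{3p}. For this to lie in L we would need 3p = 3(p+k), which forces k = 0. But k ≥ 1, so xy^2z ∉ L.
This is a contradiction; hence L is not regular.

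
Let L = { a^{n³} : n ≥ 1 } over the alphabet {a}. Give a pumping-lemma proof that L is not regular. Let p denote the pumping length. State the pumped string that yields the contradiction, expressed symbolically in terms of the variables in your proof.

a^{p³+k}

Assume L is regular; let p be its pumping constant.
Take w = a^{p³} ∈ L with |w| = p³ ≥ p.
Write w = xyz as guaranteed by the lemma, with |xy| ≤ p and |y| ≥ 1.
Then y = a^k for some k with 1 ≤ k ≤ p.
Pump with i = 2: xy^2z = a^{p³+k}. Since 1 ≤ k ≤ p, p³ < p³+k ≤ p³+p < p³+3p²+3p+1 = (p+1)³, so p³+k is not a perfect cube. So xy^2z ∉ L.
This is a contradiction; hence L is not regular.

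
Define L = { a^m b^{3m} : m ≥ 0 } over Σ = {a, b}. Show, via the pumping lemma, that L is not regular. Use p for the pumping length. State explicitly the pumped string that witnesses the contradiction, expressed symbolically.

Assume L is regular; let p be its pumping constant.
Let w = a^p b^{3p} ∈ L; note |w| = 4p ≥ p.
By the pumping lemma, w = xyz with |xy| ≤ p and |y| ≥ 1.
Because |xy| ≤ p and w begins with p copies of a, we have y = a^k with 1 ≤ k ≤ p.
Pump with i = 2: xy^2z = a^{p+k} b^{3p}. For this to lie in L we would need 3p = 3(p+k), which forces k = 0. But k ≥ 1, so xy^2z ∉ L.
Contradiction. Therefore L is not regular.

a^{p+k} b^{3p}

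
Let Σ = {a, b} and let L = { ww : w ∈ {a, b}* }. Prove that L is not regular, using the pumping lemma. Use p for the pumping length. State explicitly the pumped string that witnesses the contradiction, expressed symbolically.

Assume L is regular. Let p be the pumping length given by the pumping lemma.
Take w = a^p b^p a^p b^p = uu where u = a^pb^p; then w ∈ L and |w| = 4p ≥ p.
The pumping lemma gives a decomposition w = xyz where |xy| ≤ p and y is nonempty.
Because |xy| ≤ p and w begins with p copies of a, we have y = a^k with 1 ≤ k ≤ p.
Pump with i = 2: xy^2z = a^{p+k} b^p a^p b^p, of length 4p+k. Suppose this equals vv. The string starts with a and ends with b, so v does too; thus the boundary between the two copies of v is a b→a transition. There is exactly one such transition, at position 2p+k, so |v| = 2p+k and |vv| = 4p+2k ≠ 4p+k since k ≥ 1. So xy^2z ∉ L.
Contradiction. Therefore L is not regular.

a^{p+k} b^p a^p b^p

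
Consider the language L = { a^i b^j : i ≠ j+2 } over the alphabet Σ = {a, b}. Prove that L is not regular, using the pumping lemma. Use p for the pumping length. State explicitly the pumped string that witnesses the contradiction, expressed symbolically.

a^{p+p!} b^{p+p!-2}

Assume L is regular. Let p be the pumping length given by the pumping lemma.
Choose w = a^p b^{p+p!-2}. Since p ≠ (p+p!-2)+2 = p+p!, w ∈ L; and |w| ≥ p.
The pumping lemma gives a decomposition w = xyz where |xy| ≤ p and y is nonempty.
The first p characters of w are a's, so xy (and hence y) consists only of a's. Write y = a^k, 1 ≤ k ≤ p.
Since 1 ≤ k ≤ p, k divides p!; set t = 1 + p!/k. Then xy^t z has p + (p!/k)·k = p + p! copies of a. Now the a-count is p+p! and (b-count)+2 = (p+p!-2)+2 = p+p!, so i ≠ j+2 fails. So xy^t z = a^{p+p!} b^{p+p!-2} ∉ L.
This contradicts the pumping lemma, so L is not regular.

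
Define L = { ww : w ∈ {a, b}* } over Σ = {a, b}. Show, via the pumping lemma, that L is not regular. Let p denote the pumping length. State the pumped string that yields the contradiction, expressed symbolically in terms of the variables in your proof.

a^{p+k} b^p a^p b^p

Assume L is regular. Let p be the pumping length given by the pumping lemma.
Take w = a^p b^p a^p b^p = uu where u = a^pb^p; then w ∈ L and |w| = 4p ≥ p.
The pumping lemma gives a decomposition w = xyz where |xy| ≤ p and y is nonempty.
The first p characters of w are a's, so xy (and hence y) consists only of a's. Write y = a^k, 1 ≤ k ≤ p.
Pump with i = 2: xy^2z = a^{p+k} b^p a^p b^p, of length 4p+k. Suppose this equals vv. The string starts with a and ends with b, so v does too; thus the boundary between the two copies of v is a b→a transition. There is exactly one such transition, at position 2p+k, so |v| = 2p+k and |vv| = 4p+2k ≠ 4p+k since k ≥ 1. So xy^2z ∉ L.
Contradiction. Therefore L is not regular.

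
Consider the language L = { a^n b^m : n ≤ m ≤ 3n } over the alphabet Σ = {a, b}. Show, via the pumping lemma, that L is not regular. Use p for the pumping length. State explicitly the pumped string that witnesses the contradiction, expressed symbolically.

a^{p+k} b^p

Toward a contradiction, assume L is regular with pumping length p.
Take w = a^p b^p ∈ L (since p ≤ p ≤ 3p), with |w| = 2p ≥ p.
By the pumping lemma, w = xyz with |xy| ≤ p and y is nonempty.
Since the first p symbols of w are all a's and |xy| ≤ p, y lies entirely in the leading a-block: y = a^k for some k with 1 ≤ k ≤ p.
Pump with i = 2: xy^2z = a^{p+k} b^p. Now n = p+k > p = m, so the condition n ≤ m fails. Thus xy^2z ∉ L.
Contradiction. Therefore L is not regular.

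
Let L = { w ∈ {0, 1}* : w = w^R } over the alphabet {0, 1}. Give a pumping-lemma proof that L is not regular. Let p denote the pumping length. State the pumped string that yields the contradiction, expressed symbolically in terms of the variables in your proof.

0^{p+k} 1 0^p

Assume L is regular. Let p be the pumping length given by the pumping lemma.
Take w = 0^p 1 0^p, a palindrome of length 2p+1 ≥ p.
By the pumping lemma, w = xyz with |xy| ≤ p and |y| > 0.
Because |xy| ≤ p and w begins with p copies of 0, we have y = 0^k with 1 ≤ k ≤ p.
Pump with i = 2: xy^2z = 0^{p+k} 1 0^p. Its reverse is 0^p 1 0^{p+k}, which differs from xy^2z since k ≥ 1. So xy^2z is not a palindrome and xy^2z ∉ L.
This contradicts the pumping lemma, so L is not regular.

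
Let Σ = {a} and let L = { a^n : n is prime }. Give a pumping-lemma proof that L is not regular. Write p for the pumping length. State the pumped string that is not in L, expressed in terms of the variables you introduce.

a^{q(1+k)}

Assume L is regular; let p be its pumping constant.
Let q be a prime with q ≥ p+2 (infinitely many primes exist), and take w = a^q ∈ L with |w| = q ≥ p.
The pumping lemma gives a decomposition w = xyz where |xy| ≤ p and |y| ≥ 1.
Then y = a^k for some k with 1 ≤ k ≤ p.
Since 1 ≤ k ≤ p, |xz| = q-k. Pump with i = q+1: |xy^{q+1}z| = (q-k)+(q+1)k = q+qk = q(1+k), which is composite (both factors ≥ 2). So xy^{q+1}z = a^{q(1+k)} ∉ L.
Contradiction. Therefore L is not regular.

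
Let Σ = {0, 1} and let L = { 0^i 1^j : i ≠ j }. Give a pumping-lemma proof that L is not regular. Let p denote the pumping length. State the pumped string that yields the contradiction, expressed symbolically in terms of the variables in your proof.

0^{p+p!} 1^{p+p!}

Assume L is regular; let p be its pumping constant.
Choose w = 0^p 1^{p+p!}. Since p ≠ p+p!, w ∈ L; and |w| ≥ p.
By the pumping lemma, w = xyz with |xy| ≤ p and |y| > 0.
Because |xy| ≤ p and w begins with p copies of 0, we have y = 0^k with 1 ≤ k ≤ p.
Since 1 ≤ k ≤ p, k divides p!; set t = 1 + p!/k. Then xy^t z has p + (p!/k)·k = p + p! copies of 0. Now the 0-count equals the 1-count, so i ≠ j fails. So xy^t z = 0^{p+p!} 1^{p+p!} ∉ L.
This is a contradiction; hence L is not regular.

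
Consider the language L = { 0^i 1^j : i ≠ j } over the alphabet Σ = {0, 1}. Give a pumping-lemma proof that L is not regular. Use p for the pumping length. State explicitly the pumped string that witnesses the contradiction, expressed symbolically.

0^{p+p!} 1^{p+p!}

Suppose for contradiction that L is regular, and let p be the pumping length.
Choose w = 0^p 1^{p+p!}. Since p ≠ p+p!, w ∈ L; and |w| ≥ p.
By the pumping lemma, w = xyz with |xy| ≤ p and |y| ≥ 1.
Since the first p symbols of w are all 0's and |xy| ≤ p, y lies entirely in the leading 0-block: y = 0^k for some k with 1 ≤ k ≤ p.
Since 1 ≤ k ≤ p, k divides p!; set t = 1 + p!/k. Then xy^t z has p + (p!/k)·k = p + p! copies of 0. Now the 0-count equals the 1-count, so i ≠ j fails. So xy^t z = 0^{p+p!} 1^{p+p!} ∉ L.
This is a contradiction; hence L is not regular.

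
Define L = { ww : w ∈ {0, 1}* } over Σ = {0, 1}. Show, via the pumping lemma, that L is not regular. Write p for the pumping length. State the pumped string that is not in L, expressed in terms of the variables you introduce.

Assume L is regular; let p be its pumping constant.
Take w = 0^p 1^p 0^p 1^p = uu where u = 0^p1^p; then w ∈ L and |w| = 4p ≥ p.
The pumping lemma gives a decomposition w = xyz where |xy| ≤ p and y is nonempty.
Since the first p symbols of w are all 0's and |xy| ≤ p, y lies entirely in the leading 0-block: y = 0^k for some k with 1 ≤ k ≤ p.
Pump with i = 2: xy^2z = 0^{p+k} 1^p 0^p 1^p, of length 4p+k. Suppose this equals vv. The string starts with 0 and ends with 1, so v does too; thus the boundary between the two copies of v is a 1→0 transition. There is exactly one such transition, at position 2p+k, so |v| = 2p+k and |vv| = 4p+2k ≠ 4p+k since k ≥ 1. So xy^2z ∉ L.
This contradicts the pumping lemma, so L is not regular.

0^{p+k} 1^p 0^p 1^p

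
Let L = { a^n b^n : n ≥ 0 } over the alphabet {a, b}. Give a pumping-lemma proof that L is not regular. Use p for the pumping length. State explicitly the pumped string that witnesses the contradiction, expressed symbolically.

a^{p+k} b^p

Assume L is regular; let p be its pumping constant.
Let w = a^p b^p ∈ L; note |w| = 2p ≥ p.
The pumping lemma gives a decomposition w = xyz where |xy| ≤ p and y is nonempty.
Since the first p symbols of w are all a's and |xy| ≤ p, y lies entirely in the leading a-block: y = a^k for some k with 1 ≤ k ≤ p.
Pump with i = 2: xy^2z = a^{p+k} b^p. For this to lie in L we would need p = p+k, which forces k = 0. But k ≥ 1, so xy^2z ∉ L.
This contradicts the pumping lemma, so L is not regular.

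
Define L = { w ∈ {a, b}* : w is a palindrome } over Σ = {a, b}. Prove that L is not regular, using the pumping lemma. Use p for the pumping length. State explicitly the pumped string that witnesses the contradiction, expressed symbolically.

a^{p+k} b a^p

Assume L is regular. Let p be the pumping length given by the pumping lemma.
Take w = a^p b a^p, a palindrome of length 2p+1 ≥ p.
The pumping lemma gives a decomposition w = xyz where |xy| ≤ p and y is nonempty.
The first p characters of w are a's, so xy (and hence y) consists only of a's. Write y = a^k, 1 ≤ k ≤ p.
Pump with i = 2: xy^2z = a^{p+k} b a^p. Its reverse is a^p b a^{p+k}, which differs from xy^2z since k ≥ 1. So xy^2z is not a palindrome and xy^2z ∉ L.
Contradiction. Therefore L is not regular.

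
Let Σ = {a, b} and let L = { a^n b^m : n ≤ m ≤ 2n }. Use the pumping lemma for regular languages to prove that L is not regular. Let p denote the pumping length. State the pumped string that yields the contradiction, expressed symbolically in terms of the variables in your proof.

a^{p+k} b^p

Toward a contradiction, assume L is regular with pumping length p.
Take w = a^p b^p ∈ L (since p ≤ p ≤ 2p), with |w| = 2p ≥ p.
The pumping lemma gives a decomposition w = xyz where |xy| ≤ p and |y| ≥ 1.
Because |xy| ≤ p and w begins with p copies of a, we have y = a^k with 1 ≤ k ≤ p.
Pump with i = 2: xy^2z = a^{p+k} b^p. Now n = p+k > p = m, so the condition n ≤ m fails. Thus xy^2z ∉ L.
This is a contradiction; hence L is not regular.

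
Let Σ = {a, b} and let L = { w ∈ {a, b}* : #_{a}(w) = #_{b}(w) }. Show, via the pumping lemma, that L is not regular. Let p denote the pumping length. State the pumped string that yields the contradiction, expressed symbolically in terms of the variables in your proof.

a^{p+k} b^p

Toward a contradiction, assume L is regular with pumping length p.
Choose w = a^p b^p ∈ L with |w| = 2p ≥ p.
Write w = xyz as guaranteed by the lemma, with |xy| ≤ p and |y| > 0.
The first p characters of w are a's, so xy (and hence y) consists only of a's. Write y = a^k, 1 ≤ k ≤ p.
Pump with i = 2: xy^2z = a^{p+k} b^p has p+k occurrences of a but only p of b. Since k ≥ 1 the counts differ, so xy^2z ∉ L.
Contradiction. Therefore L is not regular.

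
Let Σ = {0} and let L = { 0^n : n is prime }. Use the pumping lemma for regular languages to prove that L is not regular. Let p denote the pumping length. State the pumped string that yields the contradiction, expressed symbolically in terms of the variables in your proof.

0^{q(1+k)}

Suppose for contradiction that L is regular, and let p be the pumping length.
Let q be a prime with q ≥ p+2 (infinitely many primes exist), and take w = 0^q ∈ L with |w| = q ≥ p.
The pumping lemma gives a decomposition w = xyz where |xy| ≤ p and y is nonempty.
Then y = 0^k for some k with 1 ≤ k ≤ p.
Since 1 ≤ k ≤ p, |xz| = q-k. Pump with i = q+1: |xy^{q+1}z| = (q-k)+(q+1)k = q+qk = q(1+k), which is composite (both factors ≥ 2). So xy^{q+1}z = 0^{q(1+k)} ∉ L.
This contradicts the pumping lemma, so L is not regular.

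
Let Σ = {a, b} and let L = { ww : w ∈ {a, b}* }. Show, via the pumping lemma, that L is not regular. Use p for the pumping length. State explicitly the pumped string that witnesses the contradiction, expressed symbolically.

Assume L is regular; let p be its pumping constant.
Take w = a^p b^p a^p b^p = uu where u = a^pb^p; then w ∈ L and |w| = 4p ≥ p.
Write w = xyz as guaranteed by the lemma, with |xy| ≤ p and y is nonempty.
Since the first p symbols of w are all a's and |xy| ≤ p, y lies entirely in the leading a-block: y = a^k for some k with 1 ≤ k ≤ p.
Pump with i = 2: xy^2z = a^{p+k} b^p a^p b^p, of length 4p+k. Suppose this equals vv. The string starts with a and ends with b, so v does too; thus the boundary between the two copies of v is a b→a transition. There is exactly one such transition, at position 2p+k, so |v| = 2p+k and |vv| = 4p+2k ≠ 4p+k since k ≥ 1. So xy^2z ∉ L.
Contradiction. Therefore L is not regular.

a^{p+k} b^p a^p b^p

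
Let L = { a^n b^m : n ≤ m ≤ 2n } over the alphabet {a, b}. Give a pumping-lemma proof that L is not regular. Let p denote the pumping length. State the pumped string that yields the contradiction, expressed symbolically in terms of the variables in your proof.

Assume L is regular. Let p be the pumping length given by the pumping lemma.
Take w = a^p b^p ∈ L (since p ≤ p ≤ 2p), with |w| = 2p ≥ p.
By the pumping lemma, w = xyz with |xy| ≤ p and y is nonempty.
Because |xy| ≤ p and w begins with p copies of a, we have y = a^k with 1 ≤ k ≤ p.
Pump with i = 2: xy^2z = a^{p+k} b^p. Now n = p+k > p = m, so the condition n ≤ m fails. Thus xy^2z ∉ L.
This contradicts the pumping lemma, so L is not regular.

a^{p+k} b^p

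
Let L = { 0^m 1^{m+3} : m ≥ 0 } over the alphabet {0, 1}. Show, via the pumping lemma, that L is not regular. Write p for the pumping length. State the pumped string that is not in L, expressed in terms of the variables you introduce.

Toward a contradiction, assume L is regular with pumping length p.
Let w = 0^p 1^{p+3} ∈ L; note |w| = 2p+3 ≥ p.
The pumping lemma gives a decomposition w = xyz where |xy| ≤ p and |y| ≥ 1.
The first p characters of w are 0's, so xy (and hence y) consists only of 0's. Write y = 0^k, 1 ≤ k ≤ p.
Pump with i = 2: xy^2z = 0^{p+k} 1^{p+3}. For this to lie in L we would need p+3 = (p+k)+3, which forces k = 0. But k ≥ 1, so xy^2z ∉ L.
This contradicts the pumping lemma, so L is not regular.

0^{p+k} 1^{p+3}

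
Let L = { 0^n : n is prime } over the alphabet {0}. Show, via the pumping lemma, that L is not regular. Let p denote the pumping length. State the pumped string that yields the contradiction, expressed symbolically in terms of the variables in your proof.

0^{q(1+k)}

Toward a contradiction, assume L is regular with pumping length p.
Let q be a prime with q ≥ p+2 (infinitely many primes exist), and take w = 0^q ∈ L with |w| = q ≥ p.
The pumping lemma gives a decomposition w = xyz where |xy| ≤ p and |y| > 0.
Then y = 0^k for some k with 1 ≤ k ≤ p.
Since 1 ≤ k ≤ p, |xz| = q-k. Pump with i = q+1: |xy^{q+1}z| = (q-k)+(q+1)k = q+qk = q(1+k), which is composite (both factors ≥ 2). So xy^{q+1}z = 0^{q(1+k)} ∉ L.
This contradicts the pumping lemma, so L is not regular.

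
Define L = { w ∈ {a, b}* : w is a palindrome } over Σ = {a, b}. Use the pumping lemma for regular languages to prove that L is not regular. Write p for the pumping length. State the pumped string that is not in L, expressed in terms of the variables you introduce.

Toward a contradiction, assume L is regular with pumping length p.
Take w = a^p b a^p, a palindrome of length 2p+1 ≥ p.
The pumping lemma gives a decomposition w = xyz where |xy| ≤ p and y is nonempty.
The first p characters of w are a's, so xy (and hence y) consists only of a's. Write y = a^k, 1 ≤ k ≤ p.
Pump with i = 2: xy^2z = a^{p+k} b a^p. Its reverse is a^p b a^{p+k}, which differs from xy^2z since k ≥ 1. So xy^2z is not a palindrome and xy^2z ∉ L.
This contradicts the pumping lemma, so L is not regular.

a^{p+k} b a^p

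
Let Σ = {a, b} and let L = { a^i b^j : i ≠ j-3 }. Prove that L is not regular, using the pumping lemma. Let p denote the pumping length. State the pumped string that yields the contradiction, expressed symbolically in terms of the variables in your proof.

a^{p+p!} b^{p+p!+3}

Suppose for contradiction that L is regular, and let p be the pumping length.
Choose w = a^p b^{p+p!+3}. Since p ≠ (p+p!+3)-3 = p+p!, w ∈ L; and |w| ≥ p.
Write w = xyz as guaranteed by the lemma, with |xy| ≤ p and |y| > 0.
Since the first p symbols of w are all a's and |xy| ≤ p, y lies entirely in the leading a-block: y = a^k for some k with 1 ≤ k ≤ p.
Since 1 ≤ k ≤ p, k divides p!; set t = 1 + p!/k. Then xy^t z has p + (p!/k)·k = p + p! copies of a. Now the a-count is p+p! and (b-count)-3 = (p+p!+3)-3 = p+p!, so i ≠ j-3 fails. So xy^t z = a^{p+p!} b^{p+p!+3} ∉ L.
This is a contradiction; hence L is not regular.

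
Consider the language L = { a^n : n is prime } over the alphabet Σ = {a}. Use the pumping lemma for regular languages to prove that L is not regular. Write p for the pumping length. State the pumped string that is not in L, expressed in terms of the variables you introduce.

a^{q(1+k)}

Toward a contradiction, assume L is regular with pumping length p.
Let q be a prime with q ≥ p+2 (infinitely many primes exist), and take w = a^q ∈ L with |w| = q ≥ p.
The pumping lemma gives a decomposition w = xyz where |xy| ≤ p and y is nonempty.
Then y = a^k for some k with 1 ≤ k ≤ p.
Since 1 ≤ k ≤ p, |xz| = q-k. Pump with i = q+1: |xy^{q+1}z| = (q-k)+(q+1)k = q+qk = q(1+k), which is composite (both factors ≥ 2). So xy^{q+1}z = a^{q(1+k)} ∉ L.
This contradicts the pumping lemma, so L is not regular.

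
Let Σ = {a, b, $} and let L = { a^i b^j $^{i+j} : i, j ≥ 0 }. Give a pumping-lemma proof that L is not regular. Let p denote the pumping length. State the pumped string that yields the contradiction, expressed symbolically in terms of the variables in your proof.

a^{p+k} b^p $^{2p}

Toward a contradiction, assume L is regular with pumping length p.
Take w = a^p b^p $^{2p} ∈ L (with i=j=p, i+j=2p), |w| = 4p ≥ p.
Write w = xyz as guaranteed by the lemma, with |xy| ≤ p and |y| > 0.
Because |xy| ≤ p and w begins with p copies of a, we have y = a^k with 1 ≤ k ≤ p.
Consider xy^2z = a^{p+k} b^p $^{2p}. Now the a- and b-counts sum to 2p+k, but the $-count is 2p ≠ 2p+k. So xy^2z ∉ L.
This is a contradiction; hence L is not regular.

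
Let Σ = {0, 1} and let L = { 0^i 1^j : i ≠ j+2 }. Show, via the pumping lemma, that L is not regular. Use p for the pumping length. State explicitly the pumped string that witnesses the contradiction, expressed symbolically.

Suppose for contradiction that L is regular, and let p be the pumping length.
Choose w = 0^p 1^{p+p!-2}. Since p ≠ (p+p!-2)+2 = p+p!, w ∈ L; and |w| ≥ p.
The pumping lemma gives a decomposition w = xyz where |xy| ≤ p and |y| > 0.
The first p characters of w are 0's, so xy (and hence y) consists only of 0's. Write y = 0^k, 1 ≤ k ≤ p.
Since 1 ≤ k ≤ p, k divides p!; set t = 1 + p!/k. Then xy^t z has p + (p!/k)·k = p + p! copies of 0. Now the 0-count is p+p! and (1-count)+2 = (p+p!-2)+2 = p+p!, so i ≠ j+2 fails. So xy^t z = 0^{p+p!} 1^{p+p!-2} ∉ L.
This contradicts the pumping lemma, so L is not regular.

0^{p+p!} 1^{p+p!-2}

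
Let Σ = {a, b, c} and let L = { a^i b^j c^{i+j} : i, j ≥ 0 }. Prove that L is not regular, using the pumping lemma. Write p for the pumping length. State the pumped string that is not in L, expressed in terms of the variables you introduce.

a^{p+k} b^p c^{2p}

Suppose for contradiction that L is regular, and let p be the pumping length.
Take w = a^p b^p c^{2p} ∈ L (with i=j=p, i+j=2p), |w| = 4p ≥ p.
Write w = xyz as guaranteed by the lemma, with |xy| ≤ p and y is nonempty.
Since the first p symbols of w are all a's and |xy| ≤ p, y lies entirely in the leading a-block: y = a^k for some k with 1 ≤ k ≤ p.
Consider xy^2z = a^{p+k} b^p c^{2p}. Now the a- and b-counts sum to 2p+k, but the c-count is 2p ≠ 2p+k. So xy^2z ∉ L.
Contradiction. Therefore L is not regular.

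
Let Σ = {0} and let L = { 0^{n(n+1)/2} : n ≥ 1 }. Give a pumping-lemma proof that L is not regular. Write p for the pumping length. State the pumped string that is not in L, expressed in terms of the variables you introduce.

0^{p(p+1)/2+k}

Assume L is regular; let p be its pumping constant.
Take w = 0^{p(p+1)/2} ∈ L with |w| = p(p+1)/2 ≥ p.
Write w = xyz as guaranteed by the lemma, with |xy| ≤ p and y is nonempty.
Then y = 0^k for some k with 1 ≤ k ≤ p.
Pump with i = 2: xy^2z = 0^{p(p+1)/2+k}. Since 1 ≤ k ≤ p, p(p+1)/2 < p(p+1)/2+k ≤ p(p+1)/2+p < (p+1)(p+2)/2, so p(p+1)/2+k is strictly between consecutive triangular numbers. So xy^2z ∉ L.
This is a contradiction; hence L is not regular.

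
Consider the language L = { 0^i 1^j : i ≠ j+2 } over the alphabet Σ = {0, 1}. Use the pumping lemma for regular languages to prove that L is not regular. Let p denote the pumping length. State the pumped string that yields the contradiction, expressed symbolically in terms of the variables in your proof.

Suppose for contradiction that L is regular, and let p be the pumping length.
Choose w = 0^p 1^{p+p!-2}. Since p ≠ (p+p!-2)+2 = p+p!, w ∈ L; and |w| ≥ p.
Write w = xyz as guaranteed by the lemma, with |xy| ≤ p and |y| > 0.
Since the first p symbols of w are all 0's and |xy| ≤ p, y lies entirely in the leading 0-block: y = 0^k for some k with 1 ≤ k ≤ p.
Since 1 ≤ k ≤ p, k divides p!; set t = 1 + p!/k. Then xy^t z has p + (p!/k)·k = p + p! copies of 0. Now the 0-count is p+p! and (1-count)+2 = (p+p!-2)+2 = p+p!, so i ≠ j+2 fails. So xy^t z = 0^{p+p!} 1^{p+p!-2} ∉ L.
This is a contradiction; hence L is not regular.

0^{p+p!} 1^{p+p!-2}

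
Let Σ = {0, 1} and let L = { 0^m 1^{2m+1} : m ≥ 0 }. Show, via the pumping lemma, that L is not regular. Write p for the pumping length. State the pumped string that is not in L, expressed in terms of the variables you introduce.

Toward a contradiction, assume L is regular with pumping length p.
Let w = 0^p 1^{2p+1} ∈ L; note |w| = 3p+1 ≥ p.
Write w = xyz as guaranteed by the lemma, with |xy| ≤ p and |y| > 0.
The first p characters of w are 0's, so xy (and hence y) consists only of 0's. Write y = 0^k, 1 ≤ k ≤ p.
Pump with i = 2: xy^2z = 0^{p+k} 1^{2p+1}. For this to lie in L we would need 2p+1 = 2(p+k)+1, which forces k = 0. But k ≥ 1, so xy^2z ∉ L.
This contradicts the pumping lemma, so L is not regular.

0^{p+k} 1^{2p+1}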